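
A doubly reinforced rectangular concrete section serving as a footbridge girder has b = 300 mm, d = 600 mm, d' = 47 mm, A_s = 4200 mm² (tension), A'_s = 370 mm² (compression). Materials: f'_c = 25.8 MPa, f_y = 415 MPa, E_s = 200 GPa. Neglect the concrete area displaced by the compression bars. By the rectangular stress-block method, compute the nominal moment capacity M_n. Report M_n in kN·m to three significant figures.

Assume both tension and compression steel yield.
Net tension couple steel: A_s − A'_s = 3830 mm².
a = (A_s − A'_s) f_y / (0.85 f'_c b) = 1589450/(0.85 × 25.8 × 300) = 241.59 mm.
c = a/β₁ = 241.59/0.85 = 284.22 mm; ε'_s = 0.003(c − d')/c = 0.0025 ≥ f_y/E_s = 0.0021, so compression steel does yield.
M_n = (A_s − A'_s) f_y (d − a/2) + A'_s f_y (d − d') = [1589450 × (600 − 120.795) + 153550 × (600 − 47)] × 10⁻⁶ = 761.67 + 84.91 = 846.58 kN·m.

M_n ≈ 847 kN·m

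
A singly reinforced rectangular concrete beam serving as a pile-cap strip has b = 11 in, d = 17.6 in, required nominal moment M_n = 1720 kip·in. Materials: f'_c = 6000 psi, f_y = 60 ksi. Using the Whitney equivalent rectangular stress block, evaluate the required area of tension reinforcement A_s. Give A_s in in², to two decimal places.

A_s ≈ 1.72 in²

From M_n = 0.85 f'_c a b (d − a/2):
a = d − √(d² − 2M_n/(0.85 f'_c b)) = 17.6 − √(17.6² − 2 × 1720/(0.85 × 6 × 11)) = 1.838 in.
A_s = 0.85 f'_c a b / f_y = 0.85 × 6 × 1.838 × 11 / 60 = 1.719 in².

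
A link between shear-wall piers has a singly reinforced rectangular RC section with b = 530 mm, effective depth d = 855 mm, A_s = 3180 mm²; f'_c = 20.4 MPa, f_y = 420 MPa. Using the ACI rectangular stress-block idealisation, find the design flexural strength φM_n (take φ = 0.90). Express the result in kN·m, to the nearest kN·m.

φM_n ≈ 940 kN·m

T = A_s f_y = 3180 × 420 = 1335600 N = 1335.6 kN.
From C = T: a = T/(0.85 f'_c b) = 1335600/(0.85 × 20.4 × 530) = 145.33 mm.
M_n = T(d − a/2) = 1335.6 kN × (855 − 72.665) mm = 1044.89 kN·m.
φM_n = 0.90 × 1044.89 = 940.40 kN·m.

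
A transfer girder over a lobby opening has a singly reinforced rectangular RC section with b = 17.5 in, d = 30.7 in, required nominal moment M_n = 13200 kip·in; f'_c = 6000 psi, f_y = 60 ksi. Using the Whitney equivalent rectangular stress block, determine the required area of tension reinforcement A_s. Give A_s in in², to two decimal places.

From M_n = 0.85 f'_c a b (d − a/2):
a = d − √(d² − 2M_n/(0.85 f'_c b)) = 30.7 − √(30.7² − 2 × 13200/(0.85 × 6 × 17.5)) = 5.270 in.
A_s = 0.85 f'_c a b / f_y = 0.85 × 6 × 5.270 × 17.5 / 60 = 7.839 in².

A_s ≈ 7.84 in²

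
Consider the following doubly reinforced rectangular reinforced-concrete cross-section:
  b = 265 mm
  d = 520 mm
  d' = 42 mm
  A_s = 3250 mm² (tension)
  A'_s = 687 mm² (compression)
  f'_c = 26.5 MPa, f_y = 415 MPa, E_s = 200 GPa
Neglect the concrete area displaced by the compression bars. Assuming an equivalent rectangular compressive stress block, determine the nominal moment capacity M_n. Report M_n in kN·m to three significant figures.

M_n ≈ 595 kN·m

Assume both tension and compression steel yield.
Net tension couple steel: A_s − A'_s = 2563 mm².
a = (A_s − A'_s) f_y / (0.85 f'_c b) = 1063645/(0.85 × 26.5 × 265) = 178.19 mm.
c = a/β₁ = 178.19/0.85 = 209.64 mm; ε'_s = 0.003(c − d')/c = 0.0024 ≥ f_y/E_s = 0.0021, so compression steel does yield.
M_n = (A_s − A'_s) f_y (d − a/2) + A'_s f_y (d − d') = [1063645 × (520 − 89.095) + 285105 × (520 − 42)] × 10⁻⁶ = 458.33 + 136.28 = 594.61 kN·m.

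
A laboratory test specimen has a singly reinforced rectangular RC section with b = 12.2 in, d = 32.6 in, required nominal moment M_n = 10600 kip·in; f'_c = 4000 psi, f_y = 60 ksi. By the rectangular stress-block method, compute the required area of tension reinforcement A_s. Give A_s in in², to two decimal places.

A_s ≈ 6.30 in²

From M_n = 0.85 f'_c a b (d − a/2):
a = d − √(d² − 2M_n/(0.85 f'_c b)) = 32.6 − √(32.6² − 2 × 10600/(0.85 × 4 × 12.2)) = 9.112 in.
A_s = 0.85 f'_c a b / f_y = 0.85 × 4 × 9.112 × 12.2 / 60 = 6.299 in².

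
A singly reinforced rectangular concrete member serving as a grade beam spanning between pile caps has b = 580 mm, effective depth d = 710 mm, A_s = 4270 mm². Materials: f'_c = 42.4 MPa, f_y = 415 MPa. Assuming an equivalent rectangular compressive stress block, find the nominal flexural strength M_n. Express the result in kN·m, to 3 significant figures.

T = A_s f_y = 4270 × 415 = 1772050 N = 1772.05 kN.
From C = T: a = T/(0.85 f'_c b) = 1772050/(0.85 × 42.4 × 580) = 84.77 mm.
M_n = T(d − a/2) = 1772.05 kN × (710 − 42.385) mm = 1183.05 kN·m.

M_n ≈ 1180 kN·m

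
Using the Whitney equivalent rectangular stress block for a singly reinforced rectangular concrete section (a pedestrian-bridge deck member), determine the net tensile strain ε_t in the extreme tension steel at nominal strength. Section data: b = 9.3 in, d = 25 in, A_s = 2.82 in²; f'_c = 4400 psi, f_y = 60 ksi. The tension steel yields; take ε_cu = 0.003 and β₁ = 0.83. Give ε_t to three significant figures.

ε_t ≈ 0.00980

a = A_s f_y/(0.85 f'_c b) = 4.865 in.
β₁ = 0.83, so c = a/β₁ = 4.865/0.83 = 5.861 in.
From the linear strain diagram with ε_cu = 0.003: ε_t = 0.003 (d − c)/c = 0.003 × (25 − 5.861)/5.861 = 0.00980.
Since ε_t ≥ 0.005, the section is tension-controlled.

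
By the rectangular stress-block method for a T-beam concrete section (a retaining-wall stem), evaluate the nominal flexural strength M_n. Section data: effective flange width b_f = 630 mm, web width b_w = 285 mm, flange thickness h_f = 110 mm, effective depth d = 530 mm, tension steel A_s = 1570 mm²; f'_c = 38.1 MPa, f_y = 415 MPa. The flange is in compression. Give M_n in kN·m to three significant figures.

M_n ≈ 335 kN·m

Tension: T = A_s f_y = 1570 × 415 = 651550 N.
Try a within the flange: a = T/(0.85 f'_c b_f) = 651550/(0.85 × 38.1 × 630) = 31.93 mm.
Since a = 31.93 ≤ h_f = 110 mm, the stress block lies entirely in the flange; analyse as a rectangular beam of width b_f.
M_n = T(d − a/2) = 651550 × (530 − 15.965) = 334.92 × 10⁶ N·mm.
M_n = 334.92 kN·m.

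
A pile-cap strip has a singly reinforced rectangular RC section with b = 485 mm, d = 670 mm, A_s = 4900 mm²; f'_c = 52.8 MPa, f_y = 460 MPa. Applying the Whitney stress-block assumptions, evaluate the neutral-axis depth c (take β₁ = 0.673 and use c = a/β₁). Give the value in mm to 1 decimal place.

T = A_s f_y = 4900 × 460 = 2254000 N = 2254 kN.
Setting C = 0.85 f'_c a b equal to T: a = 2254000/(0.85 × 52.8 × 485) = 103.552 mm.
With β₁ = 0.673, c = a/β₁ = 103.552/0.673 = 153.9 mm.

c ≈ 153.9 mm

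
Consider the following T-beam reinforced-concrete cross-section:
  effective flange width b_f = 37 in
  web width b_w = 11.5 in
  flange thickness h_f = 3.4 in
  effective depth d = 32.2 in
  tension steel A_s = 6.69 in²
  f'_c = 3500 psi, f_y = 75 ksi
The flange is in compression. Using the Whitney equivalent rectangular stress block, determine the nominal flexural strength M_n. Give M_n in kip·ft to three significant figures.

Tension: T = A_s f_y = 6.69 × 75 = 501.75 kips.
Try a within the flange: a = T/(0.85 f'_c b_f) = 501.75/(0.85 × 3.5 × 37) = 4.558 in.
a = 4.558 > h_f = 3.4 in: the block extends into the web. Split into flange-overhang and web parts.
C_f = 0.85 f'_c (b_f − b_w) h_f = 0.85 × 3.5 × (37 − 11.5) × 3.4 = 257.9 kips.
Remaining web compression depth: a_w = (T − C_f)/(0.85 f'_c b_w) = (501.75 − 257.9)/(0.85 × 3.5 × 11.5) = 7.128 in.
M_n = C_f(d − h_f/2) + (T − C_f)(d − a_w/2) = 257.9 × (32.2 − 1.7) + 243.85 × (32.2 − 3.564) = 7866.0 + 6982.9 = 14848.9 kip·in.
M_n = 14848.9/12 = 1237.41 kip·ft.

M_n ≈ 1240 kip·ft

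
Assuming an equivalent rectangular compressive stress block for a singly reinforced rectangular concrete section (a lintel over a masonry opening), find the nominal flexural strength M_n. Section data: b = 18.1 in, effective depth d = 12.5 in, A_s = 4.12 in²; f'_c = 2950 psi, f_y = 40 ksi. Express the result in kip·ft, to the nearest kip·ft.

T = A_s f_y = 4.12 × 40 = 164.8 kips.
a = T/(0.85 f'_c b) = 164.8/(0.85 × 2.95 × 18.1) = 3.631 in.
M_n = T(d − a/2) = 164.8 × (12.5 − 1.8155) = 1760.8 kip·in = 1760.8/12 = 146.73 kip·ft.

M_n ≈ 147 kip·ft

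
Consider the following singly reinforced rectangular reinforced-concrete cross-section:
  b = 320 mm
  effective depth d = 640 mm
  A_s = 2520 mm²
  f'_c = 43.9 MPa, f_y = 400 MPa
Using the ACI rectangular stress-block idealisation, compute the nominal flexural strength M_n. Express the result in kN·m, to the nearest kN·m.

T = A_s f_y = 2520 × 400 = 1008000 N = 1008 kN.
From C = T: a = T/(0.85 f'_c b) = 1008000/(0.85 × 43.9 × 320) = 84.42 mm.
M_n = T(d − a/2) = 1008 kN × (640 − 42.21) mm = 602.57 kN·m.

M_n ≈ 603 kN·m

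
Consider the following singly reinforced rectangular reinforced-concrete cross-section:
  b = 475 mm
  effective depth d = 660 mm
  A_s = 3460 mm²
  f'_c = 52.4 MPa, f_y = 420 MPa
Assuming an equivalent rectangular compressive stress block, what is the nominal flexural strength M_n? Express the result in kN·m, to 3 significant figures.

T = A_s f_y = 3460 × 420 = 1453200 N = 1453.2 kN.
From C = T: a = T/(0.85 f'_c b) = 1453200/(0.85 × 52.4 × 475) = 68.69 mm.
M_n = T(d − a/2) = 1453.2 kN × (660 − 34.345) mm = 909.20 kN·m.

M_n ≈ 909 kN·m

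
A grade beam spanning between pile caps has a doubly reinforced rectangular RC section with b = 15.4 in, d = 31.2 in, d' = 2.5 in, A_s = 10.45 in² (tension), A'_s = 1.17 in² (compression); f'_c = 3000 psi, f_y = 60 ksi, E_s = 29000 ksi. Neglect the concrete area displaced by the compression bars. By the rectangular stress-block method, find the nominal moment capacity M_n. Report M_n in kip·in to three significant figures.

Assume both steels yield.
a = (A_s − A'_s) f_y/(0.85 f'_c b) = (10.45 − 1.17) × 60/(0.85 × 3 × 15.4) = 14.179 in.
c = a/β₁ = 14.179/0.85 = 16.681 in; ε'_s = 0.003(c − d')/c = 0.0026 ≥ ε_y = 0.0021, so the compression steel yields.
M_n = (A_s − A'_s) f_y (d − a/2) + A'_s f_y (d − d') = 556.8 × (31.2 − 7.0895) + 70.2 × (31.2 − 2.5) = 13424.7 + 2014.7 = 15439.4 kip·in.

M_n ≈ 15400 kip·in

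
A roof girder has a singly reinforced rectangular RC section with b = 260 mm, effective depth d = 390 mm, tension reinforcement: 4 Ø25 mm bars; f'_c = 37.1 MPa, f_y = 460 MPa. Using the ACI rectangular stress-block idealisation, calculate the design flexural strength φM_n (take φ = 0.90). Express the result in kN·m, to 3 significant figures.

φM_n ≈ 272 kN·m

A_s = 4 × 491 = 1964 mm².
T = A_s f_y = 1964 × 460 = 903440 N = 903.44 kN.
From C = T: a = T/(0.85 f'_c b) = 903440/(0.85 × 37.1 × 260) = 110.19 mm.
M_n = T(d − a/2) = 903.44 kN × (390 − 55.095) mm = 302.57 kN·m.
φM_n = 0.90 × 302.57 = 272.31 kN·m.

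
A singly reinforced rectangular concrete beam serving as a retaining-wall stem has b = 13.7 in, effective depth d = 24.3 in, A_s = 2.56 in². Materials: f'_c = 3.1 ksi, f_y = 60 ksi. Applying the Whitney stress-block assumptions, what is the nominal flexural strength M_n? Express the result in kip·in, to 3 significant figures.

M_n ≈ 3410 kip·in

T = A_s f_y = 2.56 × 60 = 153.6 kips.
a = T/(0.85 f'_c b) = 153.6/(0.85 × 3.1 × 13.7) = 4.255 in.
M_n = T(d − a/2) = 153.6 × (24.3 − 2.1275) = 3405.7 kip·in.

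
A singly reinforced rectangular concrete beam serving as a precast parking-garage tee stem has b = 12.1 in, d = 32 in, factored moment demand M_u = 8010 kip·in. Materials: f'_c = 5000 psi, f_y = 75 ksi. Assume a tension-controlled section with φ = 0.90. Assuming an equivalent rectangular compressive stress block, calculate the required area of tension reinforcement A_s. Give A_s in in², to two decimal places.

A_s ≈ 4.09 in²

M_n = M_u/φ = 8010/0.90 = 8900 kip·in.
From M_n = 0.85 f'_c a b (d − a/2):
a = d − √(d² − 2M_n/(0.85 f'_c b)) = 32 − √(32² − 2 × 8900/(0.85 × 5 × 12.1)) = 5.964 in.
A_s = 0.85 f'_c a b / f_y = 0.85 × 5 × 5.964 × 12.1 / 75 = 4.089 in².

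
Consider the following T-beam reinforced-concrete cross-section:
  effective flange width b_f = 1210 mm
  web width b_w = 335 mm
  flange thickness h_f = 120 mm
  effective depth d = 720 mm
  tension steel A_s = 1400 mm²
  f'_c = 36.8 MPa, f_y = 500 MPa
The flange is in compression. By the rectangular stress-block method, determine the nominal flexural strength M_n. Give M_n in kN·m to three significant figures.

Tension: T = A_s f_y = 1400 × 500 = 700000 N.
Try a within the flange: a = T/(0.85 f'_c b_f) = 700000/(0.85 × 36.8 × 1210) = 18.49 mm.
Since a = 18.49 ≤ h_f = 120 mm, the stress block lies entirely in the flange; analyse as a rectangular beam of width b_f.
M_n = T(d − a/2) = 700000 × (720 − 9.245) = 497.53 × 10⁶ N·mm.
M_n = 497.53 kN·m.

M_n ≈ 498 kN·m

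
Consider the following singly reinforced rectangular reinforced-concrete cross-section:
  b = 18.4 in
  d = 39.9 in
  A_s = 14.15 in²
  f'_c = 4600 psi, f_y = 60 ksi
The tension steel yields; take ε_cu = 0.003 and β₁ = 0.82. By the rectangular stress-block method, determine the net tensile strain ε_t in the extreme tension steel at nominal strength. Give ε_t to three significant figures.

ε_t ≈ 0.00532

a = A_s f_y/(0.85 f'_c b) = 11.801 in.
β₁ = 0.82, so c = a/β₁ = 11.801/0.82 = 14.391 in.
From the linear strain diagram with ε_cu = 0.003: ε_t = 0.003 (d − c)/c = 0.003 × (39.9 − 14.391)/14.391 = 0.00532.
Since ε_t ≥ 0.005, the section is tension-controlled.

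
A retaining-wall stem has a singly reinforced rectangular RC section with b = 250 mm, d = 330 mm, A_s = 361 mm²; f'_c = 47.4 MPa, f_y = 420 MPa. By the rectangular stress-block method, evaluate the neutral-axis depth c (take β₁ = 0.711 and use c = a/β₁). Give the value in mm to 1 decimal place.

T = A_s f_y = 361 × 420 = 151620 N = 151.62 kN.
Setting C = 0.85 f'_c a b equal to T: a = 151620/(0.85 × 47.4 × 250) = 15.053 mm.
With β₁ = 0.711, c = a/β₁ = 15.053/0.711 = 21.2 mm.

c ≈ 21.2 mm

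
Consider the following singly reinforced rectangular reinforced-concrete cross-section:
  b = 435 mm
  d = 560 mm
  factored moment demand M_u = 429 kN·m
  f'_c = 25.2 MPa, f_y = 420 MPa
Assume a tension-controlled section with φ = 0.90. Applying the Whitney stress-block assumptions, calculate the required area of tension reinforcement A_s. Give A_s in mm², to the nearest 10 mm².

A_s ≈ 2230 mm²

M_n = M_u/φ = 429/0.90 = 476.667 kN·m.
With M_n = 0.85 f'_c a b (d − a/2), solve the quadratic for a:
a = d − √(d² − 2M_n/(0.85 f'_c b)) = 560 − √(560² − 2 × 476.667×10⁶/(0.85 × 25.2 × 435)) = 100.34 mm.
A_s = 0.85 f'_c a b / f_y = 0.85 × 25.2 × 100.34 × 435 / 420 = 2226.0 mm².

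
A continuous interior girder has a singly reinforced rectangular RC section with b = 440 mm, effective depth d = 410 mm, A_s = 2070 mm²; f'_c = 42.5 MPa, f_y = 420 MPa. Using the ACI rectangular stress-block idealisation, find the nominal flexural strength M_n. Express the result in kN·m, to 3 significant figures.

T = A_s f_y = 2070 × 420 = 869400 N = 869.4 kN.
From C = T: a = T/(0.85 f'_c b) = 869400/(0.85 × 42.5 × 440) = 54.70 mm.
M_n = T(d − a/2) = 869.4 kN × (410 − 27.35) mm = 332.68 kN·m.

M_n ≈ 333 kN·m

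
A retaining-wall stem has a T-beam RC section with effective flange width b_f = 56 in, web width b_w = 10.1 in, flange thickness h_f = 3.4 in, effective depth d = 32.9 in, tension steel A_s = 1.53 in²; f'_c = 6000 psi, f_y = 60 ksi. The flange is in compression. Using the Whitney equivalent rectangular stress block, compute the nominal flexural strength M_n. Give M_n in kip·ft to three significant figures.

M_n ≈ 250 kip·ft

Tension: T = A_s f_y = 1.53 × 60 = 91.8 kips.
Try a within the flange: a = T/(0.85 f'_c b_f) = 91.8/(0.85 × 6 × 56) = 0.321 in.
Since a = 0.321 ≤ h_f = 3.4 in, the stress block lies entirely in the flange; analyse as a rectangular beam of width b_f.
M_n = T(d − a/2) = 91.8 × (32.9 − 0.1605) = 3005.5 kip·in.
M_n = 3005.5/12 = 250.46 kip·ft.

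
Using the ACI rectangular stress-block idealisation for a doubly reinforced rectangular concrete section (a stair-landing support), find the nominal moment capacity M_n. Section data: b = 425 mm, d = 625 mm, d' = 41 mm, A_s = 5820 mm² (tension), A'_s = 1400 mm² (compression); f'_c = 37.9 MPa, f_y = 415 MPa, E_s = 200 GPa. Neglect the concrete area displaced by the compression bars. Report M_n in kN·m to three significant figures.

Assume both tension and compression steel yield.
Net tension couple steel: A_s − A'_s = 4420 mm².
a = (A_s − A'_s) f_y / (0.85 f'_c b) = 1834300/(0.85 × 37.9 × 425) = 133.97 mm.
c = a/β₁ = 133.97/0.779 = 171.98 mm; ε'_s = 0.003(c − d')/c = 0.0023 ≥ f_y/E_s = 0.0021, so compression steel does yield.
M_n = (A_s − A'_s) f_y (d − a/2) + A'_s f_y (d − d') = [1834300 × (625 − 66.985) + 581000 × (625 − 41)] × 10⁻⁶ = 1023.57 + 339.30 = 1362.87 kN·m.

M_n ≈ 1360 kN·m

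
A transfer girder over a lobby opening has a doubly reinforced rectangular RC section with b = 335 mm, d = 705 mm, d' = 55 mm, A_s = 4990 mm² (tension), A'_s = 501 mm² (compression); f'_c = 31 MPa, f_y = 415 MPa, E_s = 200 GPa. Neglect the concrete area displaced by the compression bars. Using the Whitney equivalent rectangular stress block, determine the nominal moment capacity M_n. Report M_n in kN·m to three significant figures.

M_n ≈ 1250 kN·m

Assume both tension and compression steel yield.
Net tension couple steel: A_s − A'_s = 4489 mm².
a = (A_s − A'_s) f_y / (0.85 f'_c b) = 1862935/(0.85 × 31 × 335) = 211.04 mm.
c = a/β₁ = 211.04/0.829 = 254.57 mm; ε'_s = 0.003(c − d')/c = 0.0024 ≥ f_y/E_s = 0.0021, so compression steel does yield.
M_n = (A_s − A'_s) f_y (d − a/2) + A'_s f_y (d − d') = [1862935 × (705 − 105.52) + 207915 × (705 − 55)] × 10⁻⁶ = 1116.79 + 135.14 = 1251.93 kN·m.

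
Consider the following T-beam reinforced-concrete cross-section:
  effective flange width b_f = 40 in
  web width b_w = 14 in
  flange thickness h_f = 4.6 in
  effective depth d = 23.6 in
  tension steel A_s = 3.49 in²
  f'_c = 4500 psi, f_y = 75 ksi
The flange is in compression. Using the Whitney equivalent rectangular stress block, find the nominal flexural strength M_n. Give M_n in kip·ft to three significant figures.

Tension: T = A_s f_y = 3.49 × 75 = 261.75 kips.
Try a within the flange: a = T/(0.85 f'_c b_f) = 261.75/(0.85 × 4.5 × 40) = 1.711 in.
Since a = 1.711 ≤ h_f = 4.6 in, the stress block lies entirely in the flange; analyse as a rectangular beam of width b_f.
M_n = T(d − a/2) = 261.75 × (23.6 − 0.8555) = 5953.4 kip·in.
M_n = 5953.4/12 = 496.12 kip·ft.

M_n ≈ 496 kip·ft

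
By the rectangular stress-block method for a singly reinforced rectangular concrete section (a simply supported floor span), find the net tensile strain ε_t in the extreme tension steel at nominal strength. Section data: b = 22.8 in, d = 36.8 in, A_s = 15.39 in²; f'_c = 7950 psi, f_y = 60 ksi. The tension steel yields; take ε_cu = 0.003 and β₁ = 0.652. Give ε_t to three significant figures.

ε_t ≈ 0.00901

a = A_s f_y/(0.85 f'_c b) = 5.993 in.
β₁ = 0.652, so c = a/β₁ = 5.993/0.652 = 9.192 in.
From the linear strain diagram with ε_cu = 0.003: ε_t = 0.003 (d − c)/c = 0.003 × (36.8 − 9.192)/9.192 = 0.00901.
Since ε_t ≥ 0.005, the section is tension-controlled.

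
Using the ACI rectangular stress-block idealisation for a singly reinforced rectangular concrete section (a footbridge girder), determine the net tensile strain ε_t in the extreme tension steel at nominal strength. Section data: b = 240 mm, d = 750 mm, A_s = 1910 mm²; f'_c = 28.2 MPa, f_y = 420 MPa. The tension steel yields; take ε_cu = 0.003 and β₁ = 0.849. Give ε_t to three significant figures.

a = A_s f_y/(0.85 f'_c b) = 139.45 mm.
β₁ = 0.849, so c = a/β₁ = 139.45/0.849 = 164.25 mm.
From the linear strain diagram with ε_cu = 0.003: ε_t = 0.003 (d − c)/c = 0.003 × (750 − 164.25)/164.25 = 0.0107.
Since ε_t ≥ 0.005, the section is tension-controlled.

ε_t ≈ 0.0107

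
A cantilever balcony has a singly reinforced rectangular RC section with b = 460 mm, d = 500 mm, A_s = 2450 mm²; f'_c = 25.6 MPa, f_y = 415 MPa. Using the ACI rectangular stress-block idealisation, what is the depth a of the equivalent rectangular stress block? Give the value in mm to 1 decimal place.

a ≈ 101.6 mm

T = A_s f_y = 2450 × 415 = 1016750 N = 1016.75 kN.
Setting C = 0.85 f'_c a b equal to T: a = 1016750/(0.85 × 25.6 × 460) = 101.6 mm.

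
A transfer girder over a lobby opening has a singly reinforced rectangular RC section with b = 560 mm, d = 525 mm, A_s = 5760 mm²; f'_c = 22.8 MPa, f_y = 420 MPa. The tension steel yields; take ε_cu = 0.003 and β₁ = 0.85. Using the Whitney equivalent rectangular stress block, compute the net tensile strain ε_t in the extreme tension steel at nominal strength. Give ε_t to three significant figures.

ε_t ≈ 0.00301

a = A_s f_y/(0.85 f'_c b) = 222.91 mm.
β₁ = 0.85, so c = a/β₁ = 222.91/0.85 = 262.25 mm.
From the linear strain diagram with ε_cu = 0.003: ε_t = 0.003 (d − c)/c = 0.003 × (525 − 262.25)/262.25 = 0.00301.
ε_t < 0.004 — the section is over-reinforced for flexure under ACI limits.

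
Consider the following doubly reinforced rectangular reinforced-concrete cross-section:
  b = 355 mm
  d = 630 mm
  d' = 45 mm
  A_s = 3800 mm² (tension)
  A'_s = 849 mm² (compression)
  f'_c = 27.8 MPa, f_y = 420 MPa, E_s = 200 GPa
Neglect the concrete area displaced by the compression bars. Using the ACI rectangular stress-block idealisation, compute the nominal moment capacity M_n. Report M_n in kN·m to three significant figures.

M_n ≈ 898 kN·m

Assume both tension and compression steel yield.
Net tension couple steel: A_s − A'_s = 2951 mm².
a = (A_s − A'_s) f_y / (0.85 f'_c b) = 1239420/(0.85 × 27.8 × 355) = 147.75 mm.
c = a/β₁ = 147.75/0.85 = 173.82 mm; ε'_s = 0.003(c − d')/c = 0.0022 ≥ f_y/E_s = 0.0021, so compression steel does yield.
M_n = (A_s − A'_s) f_y (d − a/2) + A'_s f_y (d − d') = [1239420 × (630 − 73.875) + 356580 × (630 − 45)] × 10⁻⁶ = 689.27 + 208.60 = 897.87 kN·m.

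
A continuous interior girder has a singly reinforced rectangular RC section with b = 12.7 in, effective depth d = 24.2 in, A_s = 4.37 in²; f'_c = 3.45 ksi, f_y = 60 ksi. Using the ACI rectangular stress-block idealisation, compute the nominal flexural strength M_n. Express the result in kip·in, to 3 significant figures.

M_n ≈ 5420 kip·in

T = A_s f_y = 4.37 × 60 = 262.2 kips.
a = T/(0.85 f'_c b) = 262.2/(0.85 × 3.45 × 12.7) = 7.040 in.
M_n = T(d − a/2) = 262.2 × (24.2 − 3.52) = 5422.3 kip·in.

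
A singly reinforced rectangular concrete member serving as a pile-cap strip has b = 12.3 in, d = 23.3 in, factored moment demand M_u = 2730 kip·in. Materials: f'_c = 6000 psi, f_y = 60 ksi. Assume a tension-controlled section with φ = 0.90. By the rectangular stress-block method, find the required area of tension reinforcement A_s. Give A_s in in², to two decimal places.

A_s ≈ 2.28 in²

M_n = M_u/φ = 2730/0.90 = 3033.33 kip·in.
From M_n = 0.85 f'_c a b (d − a/2):
a = d − √(d² − 2M_n/(0.85 f'_c b)) = 23.3 − √(23.3² − 2 × 3033.33/(0.85 × 6 × 12.3)) = 2.177 in.
A_s = 0.85 f'_c a b / f_y = 0.85 × 6 × 2.177 × 12.3 / 60 = 2.276 in².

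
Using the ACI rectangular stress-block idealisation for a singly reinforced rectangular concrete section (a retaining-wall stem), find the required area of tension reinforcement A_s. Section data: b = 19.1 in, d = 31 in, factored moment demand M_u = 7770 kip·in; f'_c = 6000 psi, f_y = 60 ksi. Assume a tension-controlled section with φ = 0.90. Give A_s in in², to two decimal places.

M_n = M_u/φ = 7770/0.90 = 8633.33 kip·in.
From M_n = 0.85 f'_c a b (d − a/2):
a = d − √(d² − 2M_n/(0.85 f'_c b)) = 31 − √(31² − 2 × 8633.33/(0.85 × 6 × 19.1)) = 3.005 in.
A_s = 0.85 f'_c a b / f_y = 0.85 × 6 × 3.005 × 19.1 / 60 = 4.879 in².

A_s ≈ 4.88 in²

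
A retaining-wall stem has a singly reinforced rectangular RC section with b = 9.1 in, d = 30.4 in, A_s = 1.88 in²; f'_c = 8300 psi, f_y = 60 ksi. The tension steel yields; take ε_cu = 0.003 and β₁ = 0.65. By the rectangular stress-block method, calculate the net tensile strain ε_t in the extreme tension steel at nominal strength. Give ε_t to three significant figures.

ε_t ≈ 0.0307

a = A_s f_y/(0.85 f'_c b) = 1.757 in.
β₁ = 0.65, so c = a/β₁ = 1.757/0.65 = 2.703 in.
From the linear strain diagram with ε_cu = 0.003: ε_t = 0.003 (d − c)/c = 0.003 × (30.4 − 2.703)/2.703 = 0.0307.
Since ε_t ≥ 0.005, the section is tension-controlled.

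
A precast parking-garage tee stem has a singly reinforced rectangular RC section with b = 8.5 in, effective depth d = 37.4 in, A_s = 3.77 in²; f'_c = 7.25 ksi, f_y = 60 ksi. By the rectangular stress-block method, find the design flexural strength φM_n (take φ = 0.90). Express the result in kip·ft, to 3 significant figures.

T = A_s f_y = 3.77 × 60 = 226.2 kips.
a = T/(0.85 f'_c b) = 226.2/(0.85 × 7.25 × 8.5) = 4.318 in.
M_n = T(d − a/2) = 226.2 × (37.4 − 2.159) = 7971.5 kip·in = 7971.5/12 = 664.29 kip·ft.
φM_n = 0.90 × 664.29 = 597.86 kip·ft.

φM_n ≈ 598 kip·ft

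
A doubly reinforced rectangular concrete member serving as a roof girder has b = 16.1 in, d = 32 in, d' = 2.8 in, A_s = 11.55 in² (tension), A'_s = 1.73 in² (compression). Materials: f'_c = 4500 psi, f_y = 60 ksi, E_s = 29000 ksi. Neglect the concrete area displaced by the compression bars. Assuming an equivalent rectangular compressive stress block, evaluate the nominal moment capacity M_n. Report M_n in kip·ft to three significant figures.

Assume both steels yield.
a = (A_s − A'_s) f_y/(0.85 f'_c b) = (11.55 − 1.73) × 60/(0.85 × 4.5 × 16.1) = 9.568 in.
c = a/β₁ = 9.568/0.825 = 11.598 in; ε'_s = 0.003(c − d')/c = 0.0023 ≥ ε_y = 0.0021, so the compression steel yields.
M_n = (A_s − A'_s) f_y (d − a/2) + A'_s f_y (d − d') = 589.2 × (32 − 4.784) + 103.8 × (32 − 2.8) = 16035.7 + 3031.0 = 19066.7 kip·in = 19066.7/12 = 1588.89 kip·ft.

M_n ≈ 1590 kip·ft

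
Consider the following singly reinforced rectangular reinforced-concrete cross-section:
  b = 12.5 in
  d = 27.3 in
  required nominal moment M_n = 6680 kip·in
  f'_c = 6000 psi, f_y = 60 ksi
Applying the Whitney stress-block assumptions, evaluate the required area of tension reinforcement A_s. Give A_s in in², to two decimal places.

From M_n = 0.85 f'_c a b (d − a/2):
a = d − √(d² − 2M_n/(0.85 f'_c b)) = 27.3 − √(27.3² − 2 × 6680/(0.85 × 6 × 12.5)) = 4.154 in.
A_s = 0.85 f'_c a b / f_y = 0.85 × 6 × 4.154 × 12.5 / 60 = 4.414 in².

A_s ≈ 4.41 in²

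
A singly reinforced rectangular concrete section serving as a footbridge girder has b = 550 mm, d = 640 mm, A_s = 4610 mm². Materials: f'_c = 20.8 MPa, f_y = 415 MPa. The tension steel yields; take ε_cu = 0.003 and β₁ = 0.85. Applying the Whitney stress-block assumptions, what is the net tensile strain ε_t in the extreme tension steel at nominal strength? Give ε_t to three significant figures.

a = A_s f_y/(0.85 f'_c b) = 196.75 mm.
β₁ = 0.85, so c = a/β₁ = 196.75/0.85 = 231.47 mm.
From the linear strain diagram with ε_cu = 0.003: ε_t = 0.003 (d − c)/c = 0.003 × (640 − 231.47)/231.47 = 0.00529.
Since ε_t ≥ 0.005, the section is tension-controlled.

ε_t ≈ 0.00529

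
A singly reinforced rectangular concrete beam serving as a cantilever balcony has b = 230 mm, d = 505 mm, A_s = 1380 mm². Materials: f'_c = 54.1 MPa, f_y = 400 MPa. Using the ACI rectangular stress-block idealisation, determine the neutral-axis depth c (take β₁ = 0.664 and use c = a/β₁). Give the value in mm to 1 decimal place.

T = A_s f_y = 1380 × 400 = 552000 N = 552 kN.
Setting C = 0.85 f'_c a b equal to T: a = 552000/(0.85 × 54.1 × 230) = 52.191 mm.
With β₁ = 0.664, c = a/β₁ = 52.191/0.664 = 78.6 mm.

c ≈ 78.6 mm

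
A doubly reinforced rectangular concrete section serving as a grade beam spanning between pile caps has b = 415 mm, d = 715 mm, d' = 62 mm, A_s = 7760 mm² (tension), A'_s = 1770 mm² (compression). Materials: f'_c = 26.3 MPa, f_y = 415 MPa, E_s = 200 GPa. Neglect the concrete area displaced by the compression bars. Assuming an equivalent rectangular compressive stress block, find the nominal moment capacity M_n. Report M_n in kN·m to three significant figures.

Assume both tension and compression steel yield.
Net tension couple steel: A_s − A'_s = 5990 mm².
a = (A_s − A'_s) f_y / (0.85 f'_c b) = 2485850/(0.85 × 26.3 × 415) = 267.95 mm.
c = a/β₁ = 267.95/0.85 = 315.24 mm; ε'_s = 0.003(c − d')/c = 0.0024 ≥ f_y/E_s = 0.0021, so compression steel does yield.
M_n = (A_s − A'_s) f_y (d − a/2) + A'_s f_y (d − d') = [2485850 × (715 − 133.975) + 734550 × (715 − 62)] × 10⁻⁶ = 1444.34 + 479.66 = 1924.00 kN·m.

M_n ≈ 1920 kN·m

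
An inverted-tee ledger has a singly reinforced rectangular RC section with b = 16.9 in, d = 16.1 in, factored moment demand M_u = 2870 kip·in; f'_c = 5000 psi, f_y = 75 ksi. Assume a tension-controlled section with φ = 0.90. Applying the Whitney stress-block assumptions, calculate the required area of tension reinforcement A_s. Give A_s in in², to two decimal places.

A_s ≈ 2.92 in²

M_n = M_u/φ = 2870/0.90 = 3188.89 kip·in.
From M_n = 0.85 f'_c a b (d − a/2):
a = d − √(d² − 2M_n/(0.85 f'_c b)) = 16.1 − √(16.1² − 2 × 3188.89/(0.85 × 5 × 16.9)) = 3.046 in.
A_s = 0.85 f'_c a b / f_y = 0.85 × 5 × 3.046 × 16.9 / 75 = 2.917 in².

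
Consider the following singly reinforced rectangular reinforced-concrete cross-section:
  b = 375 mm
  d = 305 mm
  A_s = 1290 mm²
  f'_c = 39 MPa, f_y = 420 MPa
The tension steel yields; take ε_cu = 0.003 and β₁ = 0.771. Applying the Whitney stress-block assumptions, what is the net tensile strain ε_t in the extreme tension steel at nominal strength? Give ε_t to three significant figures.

a = A_s f_y/(0.85 f'_c b) = 43.58 mm.
β₁ = 0.771, so c = a/β₁ = 43.58/0.771 = 56.52 mm.
From the linear strain diagram with ε_cu = 0.003: ε_t = 0.003 (d − c)/c = 0.003 × (305 − 56.52)/56.52 = 0.0132.
Since ε_t ≥ 0.005, the section is tension-controlled.

ε_t ≈ 0.0132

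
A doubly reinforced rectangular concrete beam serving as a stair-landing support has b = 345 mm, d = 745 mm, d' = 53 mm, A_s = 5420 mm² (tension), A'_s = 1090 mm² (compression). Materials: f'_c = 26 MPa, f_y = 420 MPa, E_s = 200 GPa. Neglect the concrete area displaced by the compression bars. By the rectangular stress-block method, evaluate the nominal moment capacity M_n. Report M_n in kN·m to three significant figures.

Assume both tension and compression steel yield.
Net tension couple steel: A_s − A'_s = 4330 mm².
a = (A_s − A'_s) f_y / (0.85 f'_c b) = 1818600/(0.85 × 26 × 345) = 238.52 mm.
c = a/β₁ = 238.52/0.85 = 280.61 mm; ε'_s = 0.003(c − d')/c = 0.0024 ≥ f_y/E_s = 0.0021, so compression steel does yield.
M_n = (A_s − A'_s) f_y (d − a/2) + A'_s f_y (d − d') = [1818600 × (745 − 119.26) + 457800 × (745 − 53)] × 10⁻⁶ = 1137.97 + 316.80 = 1454.77 kN·m.

M_n ≈ 1450 kN·m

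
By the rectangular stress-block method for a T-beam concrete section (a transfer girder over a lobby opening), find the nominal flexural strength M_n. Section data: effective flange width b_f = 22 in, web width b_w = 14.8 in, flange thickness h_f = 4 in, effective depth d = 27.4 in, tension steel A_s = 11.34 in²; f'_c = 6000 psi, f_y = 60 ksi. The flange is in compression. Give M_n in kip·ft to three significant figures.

Tension: T = A_s f_y = 11.34 × 60 = 680.4 kips.
Try a within the flange: a = T/(0.85 f'_c b_f) = 680.4/(0.85 × 6 × 22) = 6.064 in.
a = 6.064 > h_f = 4 in: the block extends into the web. Split into flange-overhang and web parts.
C_f = 0.85 f'_c (b_f − b_w) h_f = 0.85 × 6 × (22 − 14.8) × 4 = 146.9 kips.
Remaining web compression depth: a_w = (T − C_f)/(0.85 f'_c b_w) = (680.4 − 146.9)/(0.85 × 6 × 14.8) = 7.068 in.
M_n = C_f(d − h_f/2) + (T − C_f)(d − a_w/2) = 146.9 × (27.4 − 2) + 533.5 × (27.4 − 3.534) = 3731.3 + 12732.5 = 16463.8 kip·in.
M_n = 16463.8/12 = 1371.98 kip·ft.

M_n ≈ 1370 kip·ft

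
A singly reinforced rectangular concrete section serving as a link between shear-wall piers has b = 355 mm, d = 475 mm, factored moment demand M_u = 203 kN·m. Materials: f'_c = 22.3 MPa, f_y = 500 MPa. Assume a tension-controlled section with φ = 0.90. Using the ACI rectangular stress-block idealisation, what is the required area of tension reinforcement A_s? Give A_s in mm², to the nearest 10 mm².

M_n = M_u/φ = 203/0.90 = 225.556 kN·m.
With M_n = 0.85 f'_c a b (d − a/2), solve the quadratic for a:
a = d − √(d² − 2M_n/(0.85 f'_c b)) = 475 − √(475² − 2 × 225.556×10⁶/(0.85 × 22.3 × 355)) = 76.77 mm.
A_s = 0.85 f'_c a b / f_y = 0.85 × 22.3 × 76.77 × 355 / 500 = 1033.2 mm².

A_s ≈ 1030 mm²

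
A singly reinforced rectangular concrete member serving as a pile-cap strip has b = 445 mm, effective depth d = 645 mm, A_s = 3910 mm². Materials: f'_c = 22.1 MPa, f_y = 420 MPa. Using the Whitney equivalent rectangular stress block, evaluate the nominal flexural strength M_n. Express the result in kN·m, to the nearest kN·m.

M_n ≈ 898 kN·m

T = A_s f_y = 3910 × 420 = 1642200 N = 1642.2 kN.
From C = T: a = T/(0.85 f'_c b) = 1642200/(0.85 × 22.1 × 445) = 196.45 mm.
M_n = T(d − a/2) = 1642.2 kN × (645 − 98.225) mm = 897.91 kN·m.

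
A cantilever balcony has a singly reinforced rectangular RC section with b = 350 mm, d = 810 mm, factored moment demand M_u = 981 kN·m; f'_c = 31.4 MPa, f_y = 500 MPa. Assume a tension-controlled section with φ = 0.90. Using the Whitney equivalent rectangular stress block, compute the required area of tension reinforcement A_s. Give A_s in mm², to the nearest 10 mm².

A_s ≈ 2990 mm²

M_n = M_u/φ = 981/0.90 = 1090 kN·m.
With M_n = 0.85 f'_c a b (d − a/2), solve the quadratic for a:
a = d − √(d² − 2M_n/(0.85 f'_c b)) = 810 − √(810² − 2 × 1090×10⁶/(0.85 × 31.4 × 350)) = 159.82 mm.
A_s = 0.85 f'_c a b / f_y = 0.85 × 31.4 × 159.82 × 350 / 500 = 2985.9 mm².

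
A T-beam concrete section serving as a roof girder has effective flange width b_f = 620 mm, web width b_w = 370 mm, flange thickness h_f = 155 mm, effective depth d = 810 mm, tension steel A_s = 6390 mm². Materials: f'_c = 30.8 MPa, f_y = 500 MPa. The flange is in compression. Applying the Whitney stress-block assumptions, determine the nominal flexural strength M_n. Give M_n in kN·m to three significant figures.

Tension: T = A_s f_y = 6390 × 500 = 3195000 N.
Try a within the flange: a = T/(0.85 f'_c b_f) = 3195000/(0.85 × 30.8 × 620) = 196.84 mm.
a = 196.84 > h_f = 155 mm: the block extends into the web. Split into flange-overhang and web parts.
C_f = 0.85 f'_c (b_f − b_w) h_f = 0.85 × 30.8 × (620 − 370) × 155 = 1014475 N.
Remaining web compression depth: a_w = (T − C_f)/(0.85 f'_c b_w) = (3195000 − 1014475)/(0.85 × 30.8 × 370) = 225.11 mm.
M_n = C_f(d − h_f/2) + (T − C_f)(d − a_w/2) = 1014475 × (810 − 77.5) + 2180525 × (810 − 112.555) = 743.10 + 1520.80 = 2263.90 × 10⁶ N·mm.
M_n = 2263.90 kN·m.

M_n ≈ 2260 kN·m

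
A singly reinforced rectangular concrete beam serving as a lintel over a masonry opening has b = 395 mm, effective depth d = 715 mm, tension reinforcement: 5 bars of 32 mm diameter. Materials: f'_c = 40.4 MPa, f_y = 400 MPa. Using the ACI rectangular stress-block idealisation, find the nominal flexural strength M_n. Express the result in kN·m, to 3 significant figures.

M_n ≈ 1050 kN·m

A_s = 5 × 804 = 4020 mm².
T = A_s f_y = 4020 × 400 = 1608000 N = 1608 kN.
From C = T: a = T/(0.85 f'_c b) = 1608000/(0.85 × 40.4 × 395) = 118.55 mm.
M_n = T(d − a/2) = 1608 kN × (715 − 59.275) mm = 1054.41 kN·m.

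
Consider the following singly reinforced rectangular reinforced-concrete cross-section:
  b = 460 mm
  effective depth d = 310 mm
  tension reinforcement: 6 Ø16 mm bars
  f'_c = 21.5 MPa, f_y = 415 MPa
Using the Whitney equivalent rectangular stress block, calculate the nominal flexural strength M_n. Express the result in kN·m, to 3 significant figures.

A_s = 6 × 201 = 1206 mm².
T = A_s f_y = 1206 × 415 = 500490 N = 500.49 kN.
From C = T: a = T/(0.85 f'_c b) = 500490/(0.85 × 21.5 × 460) = 59.54 mm.
M_n = T(d − a/2) = 500.49 kN × (310 − 29.77) mm = 140.25 kN·m.

M_n ≈ 140 kN·m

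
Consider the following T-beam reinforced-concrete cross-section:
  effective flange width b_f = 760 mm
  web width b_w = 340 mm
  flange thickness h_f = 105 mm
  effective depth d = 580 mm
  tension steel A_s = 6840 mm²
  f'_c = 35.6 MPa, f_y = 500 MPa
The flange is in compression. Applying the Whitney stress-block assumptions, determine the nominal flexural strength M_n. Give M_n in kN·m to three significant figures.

M_n ≈ 1700 kN·m

Tension: T = A_s f_y = 6840 × 500 = 3420000 N.
Try a within the flange: a = T/(0.85 f'_c b_f) = 3420000/(0.85 × 35.6 × 760) = 148.71 mm.
a = 148.71 > h_f = 105 mm: the block extends into the web. Split into flange-overhang and web parts.
C_f = 0.85 f'_c (b_f − b_w) h_f = 0.85 × 35.6 × (760 − 340) × 105 = 1334466 N.
Remaining web compression depth: a_w = (T − C_f)/(0.85 f'_c b_w) = (3420000 − 1334466)/(0.85 × 35.6 × 340) = 202.71 mm.
M_n = C_f(d − h_f/2) + (T − C_f)(d − a_w/2) = 1334466 × (580 − 52.5) + 2085534 × (580 − 101.355) = 703.93 + 998.23 = 1702.16 × 10⁶ N·mm.
M_n = 1702.16 kN·m.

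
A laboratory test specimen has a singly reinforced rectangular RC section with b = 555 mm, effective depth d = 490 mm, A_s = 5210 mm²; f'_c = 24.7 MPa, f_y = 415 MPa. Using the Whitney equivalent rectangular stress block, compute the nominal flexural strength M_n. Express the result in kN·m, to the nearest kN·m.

T = A_s f_y = 5210 × 415 = 2162150 N = 2162.15 kN.
From C = T: a = T/(0.85 f'_c b) = 2162150/(0.85 × 24.7 × 555) = 185.56 mm.
M_n = T(d − a/2) = 2162.15 kN × (490 − 92.78) mm = 858.85 kN·m.

M_n ≈ 859 kN·m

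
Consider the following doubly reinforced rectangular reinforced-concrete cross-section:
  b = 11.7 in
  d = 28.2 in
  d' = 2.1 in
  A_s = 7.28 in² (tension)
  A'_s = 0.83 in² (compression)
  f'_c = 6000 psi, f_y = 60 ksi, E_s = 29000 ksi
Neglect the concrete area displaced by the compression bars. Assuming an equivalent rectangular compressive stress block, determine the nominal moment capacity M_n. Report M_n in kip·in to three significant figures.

M_n ≈ 11000 kip·in

Assume both steels yield.
a = (A_s − A'_s) f_y/(0.85 f'_c b) = (7.28 − 0.83) × 60/(0.85 × 6 × 11.7) = 6.486 in.
c = a/β₁ = 6.486/0.75 = 8.648 in; ε'_s = 0.003(c − d')/c = 0.0023 ≥ ε_y = 0.0021, so the compression steel yields.
M_n = (A_s − A'_s) f_y (d − a/2) + A'_s f_y (d − d') = 387 × (28.2 − 3.243) + 49.8 × (28.2 − 2.1) = 9658.4 + 1299.8 = 10958.2 kip·in.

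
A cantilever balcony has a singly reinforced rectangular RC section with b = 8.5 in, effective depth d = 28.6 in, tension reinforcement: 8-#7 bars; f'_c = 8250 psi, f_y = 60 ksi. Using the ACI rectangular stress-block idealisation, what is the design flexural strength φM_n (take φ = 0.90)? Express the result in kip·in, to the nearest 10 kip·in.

A_s = 8 × 0.6 = 4.8 in².
T = A_s f_y = 4.8 × 60 = 288 kips.
a = T/(0.85 f'_c b) = 288/(0.85 × 8.25 × 8.5) = 4.832 in.
M_n = T(d − a/2) = 288 × (28.6 − 2.416) = 7541.0 kip·in.
φM_n = 0.90 × 7541.0 = 6786.9 kip·in.

φM_n ≈ 6790 kip·in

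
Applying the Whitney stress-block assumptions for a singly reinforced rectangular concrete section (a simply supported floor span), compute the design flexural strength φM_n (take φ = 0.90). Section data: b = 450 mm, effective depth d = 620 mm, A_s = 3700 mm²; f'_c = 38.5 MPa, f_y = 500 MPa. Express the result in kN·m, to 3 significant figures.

φM_n ≈ 928 kN·m

T = A_s f_y = 3700 × 500 = 1850000 N = 1850 kN.
From C = T: a = T/(0.85 f'_c b) = 1850000/(0.85 × 38.5 × 450) = 125.63 mm.
M_n = T(d − a/2) = 1850 kN × (620 − 62.815) mm = 1030.79 kN·m.
φM_n = 0.90 × 1030.79 = 927.71 kN·m.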